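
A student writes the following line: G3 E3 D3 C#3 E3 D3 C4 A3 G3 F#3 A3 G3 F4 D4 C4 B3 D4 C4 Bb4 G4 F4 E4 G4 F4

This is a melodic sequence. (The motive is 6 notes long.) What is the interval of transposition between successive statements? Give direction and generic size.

up a 4th

With a 6-note motive the entries are G3, C4, F4, Bb4, each up a 4th from the previous.
G3 to C4 is up a 4th.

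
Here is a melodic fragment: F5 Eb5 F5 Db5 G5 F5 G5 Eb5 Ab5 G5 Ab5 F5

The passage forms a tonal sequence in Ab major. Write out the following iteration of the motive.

The 4-note cells begin on F5, G5, Ab5 — each up a 2nd from the last.
Statement 4 starts on Bb5 and keeps the same diatonic contour: Bb5 Ab5 Bb5 G5.

Bb5 Ab5 Bb5 G5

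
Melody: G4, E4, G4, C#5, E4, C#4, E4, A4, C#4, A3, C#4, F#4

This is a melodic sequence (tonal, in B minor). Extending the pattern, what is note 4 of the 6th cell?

With 4-note cells, note 4 of each statement runs C#5, A4, F#4.
Each moves down a 3rd. Continuing: D4 → B3 → G3.

G3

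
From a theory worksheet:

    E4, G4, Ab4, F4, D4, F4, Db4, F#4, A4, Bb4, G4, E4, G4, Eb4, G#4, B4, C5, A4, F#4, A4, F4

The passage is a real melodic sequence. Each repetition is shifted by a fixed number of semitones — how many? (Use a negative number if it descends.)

Unit = 7 notes; the statements start on E4, F#4, G#4, moving up a 2nd each time.
E4 to F#4 spans +2 semitones.

2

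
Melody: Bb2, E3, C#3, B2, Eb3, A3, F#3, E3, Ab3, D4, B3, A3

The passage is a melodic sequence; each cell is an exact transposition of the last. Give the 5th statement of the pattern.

Gb4 C5 A4 G4

Taking 4-note groups, the heads are Bb2, Eb3, Ab3: the pattern moves up a 4th.
Extending up a 4th: Db4 → Gb4.
From Gb4 the exact shape gives Gb4 C5 A4 G4.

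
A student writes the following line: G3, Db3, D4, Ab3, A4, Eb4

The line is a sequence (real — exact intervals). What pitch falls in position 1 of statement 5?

Grouping in 2s, the 1st note of each cell is G3, D4, A4.
Carrying that up a 5th forward: E5 → B5.

B5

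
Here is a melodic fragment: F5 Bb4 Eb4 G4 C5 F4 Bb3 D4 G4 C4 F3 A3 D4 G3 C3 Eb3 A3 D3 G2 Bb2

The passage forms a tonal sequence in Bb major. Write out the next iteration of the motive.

Eb3 A2 D2 F2

Unit = 4 notes; the statements start on F5, C5, G4, D4, A3, moving down a 4th each time.
Statement 6 starts on Eb3 and keeps the same diatonic contour: Eb3 A2 D2 F2.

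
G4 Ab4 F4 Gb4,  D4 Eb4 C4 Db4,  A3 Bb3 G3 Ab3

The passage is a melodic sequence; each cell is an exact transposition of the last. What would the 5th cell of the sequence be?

B2 C3 A2 Bb2

The 4-note cells begin on G4, D4, A3 — each down a 4th from the last.
Extending down a 4th: E3 → B2.
From B2 the exact shape gives B2 C3 A2 Bb2.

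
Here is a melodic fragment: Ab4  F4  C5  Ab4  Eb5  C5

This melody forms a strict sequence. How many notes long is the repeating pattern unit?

2

There are 6 notes; a 2-note unit gives 3 cells:
Ab4 F4 | C5 Ab4 | Eb5 C5
Every group is a transposition up a 3rd of the one before; no shorter unit works.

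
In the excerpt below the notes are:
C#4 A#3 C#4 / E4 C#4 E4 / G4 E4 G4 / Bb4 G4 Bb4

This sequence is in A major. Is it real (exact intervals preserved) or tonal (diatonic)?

Each cell has the same semitone pattern (-3, 3) — intervals are preserved exactly.
And A#3 lies outside A major, so the sequence is real rather than tonal.

real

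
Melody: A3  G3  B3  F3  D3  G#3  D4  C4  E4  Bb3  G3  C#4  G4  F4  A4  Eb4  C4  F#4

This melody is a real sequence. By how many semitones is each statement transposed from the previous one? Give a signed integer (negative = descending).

5

Taking 6-note groups, the heads are A3, D4, G4: the pattern moves up a 4th.
A3→D4 is 62 − 57 = 5 semitones.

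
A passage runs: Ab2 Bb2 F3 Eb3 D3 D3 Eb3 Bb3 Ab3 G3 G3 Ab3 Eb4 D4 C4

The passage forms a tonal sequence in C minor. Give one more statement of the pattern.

The 5-note cells begin on Ab2, D3, G3 — each up a 4th from the last.
From C4 the diatonic shape gives C4 D4 Ab4 G4 F4.

C4 D4 Ab4 G4 F4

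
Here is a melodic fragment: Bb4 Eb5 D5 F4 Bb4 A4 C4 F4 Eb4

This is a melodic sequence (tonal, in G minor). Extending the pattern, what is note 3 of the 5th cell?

F3

With 3-note cells, note 3 of each statement runs D5, A4, Eb4.
Carrying that down a 4th forward: Bb3 → F3.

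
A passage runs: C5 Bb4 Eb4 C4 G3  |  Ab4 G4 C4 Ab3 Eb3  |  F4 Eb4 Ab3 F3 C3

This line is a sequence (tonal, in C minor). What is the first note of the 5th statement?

With a 5-note motive the entries are C5, Ab4, F4, each down a 3rd from the previous.
Continuing: D4 → Bb3. Statement 5 starts on Bb3.

Bb3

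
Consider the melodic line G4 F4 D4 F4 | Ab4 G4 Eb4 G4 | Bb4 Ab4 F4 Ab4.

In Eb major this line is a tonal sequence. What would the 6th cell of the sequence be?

Eb5 D5 Bb4 D5

With a 4-note motive the entries are G4, Ab4, Bb4, each up a 2nd from the previous.
Continuing the starts: C5 → D5 → Eb5.
So cell 6 is Eb5 D5 Bb4 D5.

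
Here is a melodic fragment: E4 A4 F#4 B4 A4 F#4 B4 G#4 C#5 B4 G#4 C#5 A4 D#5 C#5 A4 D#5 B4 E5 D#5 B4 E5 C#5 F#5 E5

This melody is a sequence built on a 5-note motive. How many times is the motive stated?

25 notes in groups of 5 gives 25/5 = 5 statements.
Starts: E4, F#4, G#4, A4, B4 — each up a 2nd.

5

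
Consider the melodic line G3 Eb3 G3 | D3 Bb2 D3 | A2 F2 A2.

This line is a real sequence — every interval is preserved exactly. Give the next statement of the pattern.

With a 3-note motive the entries are G3, D3, A2, each down a 4th from the previous.
From E2 the exact shape gives E2 C2 E2.

E2 C2 E2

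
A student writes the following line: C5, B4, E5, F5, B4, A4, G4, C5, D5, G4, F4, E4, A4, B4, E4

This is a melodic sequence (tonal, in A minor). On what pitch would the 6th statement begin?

Taking 5-note groups, the heads are C5, A4, F4: the pattern moves down a 3rd.
Extending the heads down a 3rd: D4 → B3 → G3.

G3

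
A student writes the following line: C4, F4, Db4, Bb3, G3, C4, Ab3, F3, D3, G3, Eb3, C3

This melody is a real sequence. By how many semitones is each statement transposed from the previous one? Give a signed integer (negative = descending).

Taking 4-note groups, the heads are C4, G3, D3: the pattern moves down a 4th.
Counting half-steps from C4 to G3: -5.

-5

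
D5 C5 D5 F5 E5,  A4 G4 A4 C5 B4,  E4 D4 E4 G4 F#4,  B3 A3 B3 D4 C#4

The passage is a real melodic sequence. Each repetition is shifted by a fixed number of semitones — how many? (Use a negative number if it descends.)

-5

With a 5-note motive the entries are D5, A4, E4, B3, each down a 4th from the previous.
D5 to A4 spans -5 semitones.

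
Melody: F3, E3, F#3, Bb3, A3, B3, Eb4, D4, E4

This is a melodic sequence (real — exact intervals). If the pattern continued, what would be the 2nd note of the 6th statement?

Grouping in 3s, the 2nd note of each cell is E3, A3, D4.
Each moves up a 4th. Continuing: G4 → C5 → F5.

F5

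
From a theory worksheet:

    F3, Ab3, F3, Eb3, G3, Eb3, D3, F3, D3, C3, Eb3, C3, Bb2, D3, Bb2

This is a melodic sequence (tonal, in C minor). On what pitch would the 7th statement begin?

The 3-note cells begin on F3, Eb3, D3, C3, Bb2 — each down a 2nd from the last.
Continuing: Ab2 → G2. Statement 7 starts on G2.

G2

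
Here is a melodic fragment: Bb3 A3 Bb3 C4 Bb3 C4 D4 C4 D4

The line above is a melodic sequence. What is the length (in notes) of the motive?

There are 9 notes; a 3-note unit gives 3 cells:
Bb3 A3 Bb3 | C4 Bb3 C4 | D4 C4 D4
Each cell is the previous one up a 2nd — so the unit is 3 notes.

3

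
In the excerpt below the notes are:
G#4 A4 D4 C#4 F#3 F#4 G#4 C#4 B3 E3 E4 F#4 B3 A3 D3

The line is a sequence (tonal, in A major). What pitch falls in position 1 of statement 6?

B3

The unit is 5 notes. Position-1 pitches of the 3 shown cells: G#4, F#4, E4.
Each moves down a 2nd. Continuing: D4 → C#4 → B3.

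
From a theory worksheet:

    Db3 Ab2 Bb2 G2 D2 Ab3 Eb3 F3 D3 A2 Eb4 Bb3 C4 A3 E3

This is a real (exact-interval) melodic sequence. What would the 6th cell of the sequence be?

With a 5-note motive the entries are Db3, Ab3, Eb4, each up a 5th from the previous.
Extending up a 5th: Bb4 → F5 → C6.
So cell 6 is C6 G5 A5 F#5 C#5.

C6 G5 A5 F#5 C#5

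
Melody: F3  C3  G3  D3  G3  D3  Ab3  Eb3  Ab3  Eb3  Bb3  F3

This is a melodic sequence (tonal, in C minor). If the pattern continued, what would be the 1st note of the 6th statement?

The unit is 4 notes. Position-1 pitches of the 3 shown cells: F3, G3, Ab3.
Each moves up a 2nd. Continuing: Bb3 → C4 → D4.

D4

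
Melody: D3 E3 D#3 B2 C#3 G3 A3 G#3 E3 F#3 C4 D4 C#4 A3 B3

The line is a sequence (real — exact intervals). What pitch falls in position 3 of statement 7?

A5

The unit is 5 notes. Position-3 pitches of the 3 shown cells: D#3, G#3, C#4.
Each moves up a 4th. Continuing: F#4 → B4 → E5 → A5.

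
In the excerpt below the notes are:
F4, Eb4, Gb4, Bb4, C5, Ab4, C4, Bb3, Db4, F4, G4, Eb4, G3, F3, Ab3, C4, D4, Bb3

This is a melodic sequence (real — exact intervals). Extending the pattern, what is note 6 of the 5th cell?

C3

The unit is 6 notes. Position-6 pitches of the 3 shown cells: Ab4, Eb4, Bb3.
Extending down a 4th: F3 → C3.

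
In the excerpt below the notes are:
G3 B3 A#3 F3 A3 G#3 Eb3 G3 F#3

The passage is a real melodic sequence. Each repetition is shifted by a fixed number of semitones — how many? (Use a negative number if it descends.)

-2

Taking 3-note groups, the heads are G3, F3, Eb3: the pattern moves down a 2nd.
Counting half-steps from G3 to F3: -2.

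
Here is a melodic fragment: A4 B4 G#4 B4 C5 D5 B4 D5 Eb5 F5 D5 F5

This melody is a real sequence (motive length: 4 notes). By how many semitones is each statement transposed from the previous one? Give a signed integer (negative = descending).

Taking 4-note groups, the heads are A4, C5, Eb5: the pattern moves up a 3rd.
A4→C5 is 72 − 69 = 3 semitones.

3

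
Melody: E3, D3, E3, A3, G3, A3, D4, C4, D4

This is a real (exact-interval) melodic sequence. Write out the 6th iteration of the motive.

Unit = 3 notes; the statements start on E3, A3, D4, moving up a 4th each time.
Carrying on: G4 → C5 → F5.
So cell 6 is F5 Eb5 F5.

F5 Eb5 F5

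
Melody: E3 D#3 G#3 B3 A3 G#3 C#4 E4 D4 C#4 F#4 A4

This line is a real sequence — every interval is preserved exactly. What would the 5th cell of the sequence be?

C5 B4 E5 G5

Unit = 4 notes; the statements start on E3, A3, D4, moving up a 4th each time.
Carrying on: G4 → C5.
Statement 5 starts on C5 and keeps the same exact contour: C5 B4 E5 G5.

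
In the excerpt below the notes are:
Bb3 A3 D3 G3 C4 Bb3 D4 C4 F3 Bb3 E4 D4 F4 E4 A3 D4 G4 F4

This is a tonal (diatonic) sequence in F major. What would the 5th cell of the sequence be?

C5 Bb4 E4 A4 D5 C5

Unit = 6 notes; the statements start on Bb3, D4, F4, moving up a 3rd each time.
Carrying on: A4 → C5.
Statement 5 starts on C5 and keeps the same diatonic contour: C5 Bb4 E4 A4 D5 C5.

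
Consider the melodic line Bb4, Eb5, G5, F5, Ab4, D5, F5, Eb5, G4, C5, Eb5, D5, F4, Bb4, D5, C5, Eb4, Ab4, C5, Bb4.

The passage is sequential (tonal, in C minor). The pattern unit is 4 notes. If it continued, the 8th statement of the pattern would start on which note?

Bb3

Unit = 4 notes; the statements start on Bb4, Ab4, G4, F4, Eb4, moving down a 2nd each time.
Continuing: D4 → C4 → Bb3. Statement 8 starts on Bb3.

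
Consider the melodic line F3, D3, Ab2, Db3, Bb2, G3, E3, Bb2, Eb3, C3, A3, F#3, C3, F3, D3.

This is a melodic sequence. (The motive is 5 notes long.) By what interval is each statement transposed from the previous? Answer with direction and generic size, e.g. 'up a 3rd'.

up a 2nd

With a 5-note motive the entries are F3, G3, A3, each up a 2nd from the previous.
From F3 to G3: up a 2nd.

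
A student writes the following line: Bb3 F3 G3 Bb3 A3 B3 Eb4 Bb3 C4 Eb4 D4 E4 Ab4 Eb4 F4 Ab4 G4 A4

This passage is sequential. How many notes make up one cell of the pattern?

18 notes total. Splitting into 3 groups of 6:
Bb3 F3 G3 Bb3 A3 B3 | Eb4 Bb3 C4 Eb4 D4 E4 | Ab4 Eb4 F4 Ab4 G4 A4
That's a consistent up a 4th shift per cell, and no other grouping gives one.

6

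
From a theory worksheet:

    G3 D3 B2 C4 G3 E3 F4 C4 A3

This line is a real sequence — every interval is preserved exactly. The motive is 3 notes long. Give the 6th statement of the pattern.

Ab5 Eb5 C5

Taking 3-note groups, the heads are G3, C4, F4: the pattern moves up a 4th.
Continuing the starts: Bb4 → Eb5 → Ab5.
So cell 6 is Ab5 Eb5 C5.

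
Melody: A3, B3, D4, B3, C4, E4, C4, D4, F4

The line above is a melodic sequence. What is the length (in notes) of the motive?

3

There are 9 notes; a 3-note unit gives 3 cells:
A3 B3 D4 | B3 C4 E4 | C4 D4 F4
That's a consistent up a 2nd shift per cell, and no other grouping gives one.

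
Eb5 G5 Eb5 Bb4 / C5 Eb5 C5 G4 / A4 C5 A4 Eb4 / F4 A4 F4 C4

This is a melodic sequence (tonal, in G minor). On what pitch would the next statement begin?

D4

Taking 4-note groups, the heads are Eb5, C5, A4, F4: the pattern moves down a 3rd.
One more step down a 3rd gives D4.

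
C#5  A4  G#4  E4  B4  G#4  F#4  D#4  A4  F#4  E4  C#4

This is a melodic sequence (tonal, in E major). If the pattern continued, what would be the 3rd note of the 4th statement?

With 4-note cells, note 3 of each statement runs G#4, F#4, E4.
Each moves down a 2nd; the next is D#4.

D#4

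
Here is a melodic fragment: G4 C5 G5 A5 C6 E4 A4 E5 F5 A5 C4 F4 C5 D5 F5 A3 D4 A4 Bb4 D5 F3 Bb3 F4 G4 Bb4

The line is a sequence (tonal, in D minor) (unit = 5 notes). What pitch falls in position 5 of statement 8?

C4

The unit is 5 notes. Position-5 pitches of the 5 shown cells: C6, A5, F5, D5, Bb4.
Carrying that down a 3rd forward: G4 → E4 → C4.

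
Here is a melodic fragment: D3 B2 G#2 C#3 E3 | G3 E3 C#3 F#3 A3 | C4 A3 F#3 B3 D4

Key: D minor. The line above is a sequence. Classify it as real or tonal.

real

Each cell has the same semitone pattern (-3, -3, 5, 3) — intervals are preserved exactly.
And B2 lies outside D minor, so the sequence is real rather than tonal.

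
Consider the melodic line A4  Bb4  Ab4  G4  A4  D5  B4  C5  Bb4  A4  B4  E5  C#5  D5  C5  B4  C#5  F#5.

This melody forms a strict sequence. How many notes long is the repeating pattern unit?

There are 18 notes; a 6-note unit gives 3 cells:
A4 Bb4 Ab4 G4 A4 D5 | B4 C5 Bb4 A4 B4 E5 | C#5 D5 C5 B4 C#5 F#5
Each cell is the previous one up a 2nd — so the unit is 6 notes.

6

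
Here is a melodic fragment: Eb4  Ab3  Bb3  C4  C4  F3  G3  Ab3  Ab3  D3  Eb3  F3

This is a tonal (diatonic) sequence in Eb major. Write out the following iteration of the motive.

Taking 4-note groups, the heads are Eb4, C4, Ab3: the pattern moves down a 3rd.
So cell 4 is F3 Bb2 C3 D3.

F3 Bb2 C3 D3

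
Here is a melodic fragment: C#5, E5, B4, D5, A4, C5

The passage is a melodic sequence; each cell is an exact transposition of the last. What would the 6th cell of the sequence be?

Eb4 Gb4

Unit = 2 notes; the statements start on C#5, B4, A4, moving down a 2nd each time.
Carrying on: G4 → F4 → Eb4.
So cell 6 is Eb4 Gb4.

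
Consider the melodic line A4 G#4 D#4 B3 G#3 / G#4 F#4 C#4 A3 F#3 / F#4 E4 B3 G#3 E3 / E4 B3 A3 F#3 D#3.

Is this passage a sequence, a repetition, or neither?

neither

Note 2 of cell 4 is B3; if this were a sequence it would be D#4. No unit length gives a consistent transposition pattern.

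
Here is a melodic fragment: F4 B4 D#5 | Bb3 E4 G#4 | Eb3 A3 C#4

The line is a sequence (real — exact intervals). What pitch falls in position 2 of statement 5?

G2

Grouping in 3s, the 2nd note of each cell is B4, E4, A3.
Carrying that down a 5th forward: D3 → G2.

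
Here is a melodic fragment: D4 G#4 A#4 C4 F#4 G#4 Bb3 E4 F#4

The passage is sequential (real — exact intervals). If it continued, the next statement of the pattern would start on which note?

Ab3

With a 3-note motive the entries are D4, C4, Bb3, each down a 2nd from the previous.
One more step down a 2nd gives Ab3.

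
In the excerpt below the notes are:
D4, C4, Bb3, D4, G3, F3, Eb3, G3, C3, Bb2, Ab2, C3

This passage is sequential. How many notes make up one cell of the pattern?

4

Try groups of 4 (3 cells in 12 notes):
D4 C4 Bb3 D4 | G3 F3 Eb3 G3 | C3 Bb2 Ab2 C3
Every group is a transposition down a 5th of the one before; no shorter unit works.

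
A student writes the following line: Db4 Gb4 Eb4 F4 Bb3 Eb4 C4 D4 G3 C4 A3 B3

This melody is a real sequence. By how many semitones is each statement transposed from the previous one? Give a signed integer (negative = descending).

-3

With a 4-note motive the entries are Db4, Bb3, G3, each down a 3rd from the previous.
Db4→Bb3 is 58 − 61 = -3 semitones.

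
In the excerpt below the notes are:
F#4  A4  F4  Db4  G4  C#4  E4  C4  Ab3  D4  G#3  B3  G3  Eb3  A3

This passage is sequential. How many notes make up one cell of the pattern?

5

There are 15 notes; a 5-note unit gives 3 cells:
F#4 A4 F4 Db4 G4 | C#4 E4 C4 Ab3 D4 | G#3 B3 G3 Eb3 A3
Each cell is the previous one down a 4th — so the unit is 5 notes.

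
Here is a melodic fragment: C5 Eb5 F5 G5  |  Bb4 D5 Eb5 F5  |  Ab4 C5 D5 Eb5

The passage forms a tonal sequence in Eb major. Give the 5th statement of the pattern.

F4 Ab4 Bb4 C5

The 4-note cells begin on C5, Bb4, Ab4 — each down a 2nd from the last.
Extending down a 2nd: G4 → F4.
So cell 5 is F4 Ab4 Bb4 C5.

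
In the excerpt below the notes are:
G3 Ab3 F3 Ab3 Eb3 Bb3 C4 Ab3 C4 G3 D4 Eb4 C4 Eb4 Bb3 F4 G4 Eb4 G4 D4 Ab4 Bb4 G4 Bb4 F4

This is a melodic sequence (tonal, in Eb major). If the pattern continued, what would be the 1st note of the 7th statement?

Eb5

Grouping in 5s, the 1st note of each cell is G3, Bb3, D4, F4, Ab4.
Extending up a 3rd: C5 → Eb5.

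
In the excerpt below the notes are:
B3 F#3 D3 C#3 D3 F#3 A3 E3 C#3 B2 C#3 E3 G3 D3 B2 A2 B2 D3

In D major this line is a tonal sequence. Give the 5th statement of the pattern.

Taking 6-note groups, the heads are B3, A3, G3: the pattern moves down a 2nd.
Carrying on: F#3 → E3.
From E3 the diatonic shape gives E3 B2 G2 F#2 G2 B2.

E3 B2 G2 F#2 G2 B2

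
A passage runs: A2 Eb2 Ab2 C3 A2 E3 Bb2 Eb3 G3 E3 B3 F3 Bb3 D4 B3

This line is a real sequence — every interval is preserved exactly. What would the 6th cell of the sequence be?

G#5 D5 G5 B5 G#5

Taking 5-note groups, the heads are A2, E3, B3: the pattern moves up a 5th.
Carrying on: F#4 → C#5 → G#5.
Statement 6 starts on G#5 and keeps the same exact contour: G#5 D5 G5 B5 G#5.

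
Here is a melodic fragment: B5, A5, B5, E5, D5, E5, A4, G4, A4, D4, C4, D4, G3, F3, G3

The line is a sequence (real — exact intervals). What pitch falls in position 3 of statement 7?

Grouping in 3s, the 3rd note of each cell is B5, E5, A4, D4, G3.
Carrying that down a 5th forward: C3 → F2.

F2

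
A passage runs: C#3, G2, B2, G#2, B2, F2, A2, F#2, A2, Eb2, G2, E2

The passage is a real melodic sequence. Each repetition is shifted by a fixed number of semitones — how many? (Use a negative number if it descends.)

-2

With a 4-note motive the entries are C#3, B2, A2, each down a 2nd from the previous.
Counting half-steps from C#3 to B2: -2.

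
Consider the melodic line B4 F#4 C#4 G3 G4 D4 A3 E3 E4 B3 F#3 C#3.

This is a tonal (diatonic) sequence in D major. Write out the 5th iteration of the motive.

A3 E3 B2 F#2

Unit = 4 notes; the statements start on B4, G4, E4, moving down a 3rd each time.
Carrying on: C#4 → A3.
Statement 5 starts on A3 and keeps the same diatonic contour: A3 E3 B2 F#2.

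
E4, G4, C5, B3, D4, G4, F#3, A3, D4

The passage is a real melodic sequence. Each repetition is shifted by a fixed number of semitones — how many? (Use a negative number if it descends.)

-5

With a 3-note motive the entries are E4, B3, F#3, each down a 4th from the previous.
Counting half-steps from E4 to B3: -5.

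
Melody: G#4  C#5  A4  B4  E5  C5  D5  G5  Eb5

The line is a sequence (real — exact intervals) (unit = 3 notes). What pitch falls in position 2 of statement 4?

With 3-note cells, note 2 of each statement runs C#5, E5, G5.
One more up a 3rd gives Bb5.

Bb5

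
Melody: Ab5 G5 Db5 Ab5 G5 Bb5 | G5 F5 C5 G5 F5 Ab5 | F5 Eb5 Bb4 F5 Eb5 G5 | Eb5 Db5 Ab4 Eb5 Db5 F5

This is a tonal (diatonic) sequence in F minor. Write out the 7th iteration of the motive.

Bb4 Ab4 Eb4 Bb4 Ab4 C5

Unit = 6 notes; the statements start on Ab5, G5, F5, Eb5, moving down a 2nd each time.
Carrying on: Db5 → C5 → Bb4.
So cell 7 is Bb4 Ab4 Eb4 Bb4 Ab4 C5.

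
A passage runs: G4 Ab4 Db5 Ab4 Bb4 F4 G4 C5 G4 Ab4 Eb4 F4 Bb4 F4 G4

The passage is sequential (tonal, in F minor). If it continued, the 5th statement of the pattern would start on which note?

Taking 5-note groups, the heads are G4, F4, Eb4: the pattern moves down a 2nd.
Continuing: Db4 → C4. Statement 5 starts on C4.

C4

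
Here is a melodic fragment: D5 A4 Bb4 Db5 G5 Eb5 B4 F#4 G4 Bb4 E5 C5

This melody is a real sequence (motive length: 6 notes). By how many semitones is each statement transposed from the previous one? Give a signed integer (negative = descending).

-3

Taking 6-note groups, the heads are D5, B4: the pattern moves down a 3rd.
D5 to B4 spans -3 semitones.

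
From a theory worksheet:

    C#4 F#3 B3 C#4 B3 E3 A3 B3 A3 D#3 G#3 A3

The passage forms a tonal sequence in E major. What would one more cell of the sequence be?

Taking 4-note groups, the heads are C#4, B3, A3: the pattern moves down a 2nd.
So cell 4 is G#3 C#3 F#3 G#3.

G#3 C#3 F#3 G#3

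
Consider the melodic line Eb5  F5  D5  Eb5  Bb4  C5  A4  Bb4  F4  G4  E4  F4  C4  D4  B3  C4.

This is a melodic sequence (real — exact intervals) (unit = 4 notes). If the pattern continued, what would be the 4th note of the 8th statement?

E2

With 4-note cells, note 4 of each statement runs Eb5, Bb4, F4, C4.
Extending down a 4th: G3 → D3 → A2 → E2.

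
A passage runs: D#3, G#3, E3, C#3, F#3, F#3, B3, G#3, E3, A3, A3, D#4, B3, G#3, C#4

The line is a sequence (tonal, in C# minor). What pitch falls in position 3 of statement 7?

With 5-note cells, note 3 of each statement runs E3, G#3, B3.
Extending up a 3rd: D#4 → F#4 → A4 → C#5.

C#5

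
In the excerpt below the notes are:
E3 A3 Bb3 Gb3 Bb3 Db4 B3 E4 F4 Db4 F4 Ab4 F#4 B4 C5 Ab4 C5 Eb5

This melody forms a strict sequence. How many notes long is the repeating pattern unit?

There are 18 notes; a 6-note unit gives 3 cells:
E3 A3 Bb3 Gb3 Bb3 Db4 | B3 E4 F4 Db4 F4 Ab4 | F#4 B4 C5 Ab4 C5 Eb5
Every group is a transposition up a 5th of the one before; no shorter unit works.

6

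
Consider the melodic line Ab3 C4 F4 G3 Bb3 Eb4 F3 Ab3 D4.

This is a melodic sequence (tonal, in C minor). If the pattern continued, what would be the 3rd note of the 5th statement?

The unit is 3 notes. Position-3 pitches of the 3 shown cells: F4, Eb4, D4.
Extending down a 2nd: C4 → Bb3.

Bb3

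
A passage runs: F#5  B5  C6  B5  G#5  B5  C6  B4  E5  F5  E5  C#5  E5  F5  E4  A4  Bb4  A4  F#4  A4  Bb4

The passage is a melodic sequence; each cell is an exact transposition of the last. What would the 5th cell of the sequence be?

The 7-note cells begin on F#5, B4, E4 — each down a 5th from the last.
Carrying on: A3 → D3.
So cell 5 is D3 G3 Ab3 G3 E3 G3 Ab3.

D3 G3 Ab3 G3 E3 G3 Ab3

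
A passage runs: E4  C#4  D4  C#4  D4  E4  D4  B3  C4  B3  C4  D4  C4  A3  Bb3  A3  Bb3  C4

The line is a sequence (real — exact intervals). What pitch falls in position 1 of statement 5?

Ab3

With 6-note cells, note 1 of each statement runs E4, D4, C4.
Carrying that down a 2nd forward: Bb3 → Ab3.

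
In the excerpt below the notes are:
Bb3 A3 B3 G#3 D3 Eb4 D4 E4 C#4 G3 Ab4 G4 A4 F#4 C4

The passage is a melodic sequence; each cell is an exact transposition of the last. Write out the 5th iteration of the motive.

Gb5 F5 G5 E5 Bb4

The 5-note cells begin on Bb3, Eb4, Ab4 — each up a 4th from the last.
Extending up a 4th: Db5 → Gb5.
From Gb5 the exact shape gives Gb5 F5 G5 E5 Bb4.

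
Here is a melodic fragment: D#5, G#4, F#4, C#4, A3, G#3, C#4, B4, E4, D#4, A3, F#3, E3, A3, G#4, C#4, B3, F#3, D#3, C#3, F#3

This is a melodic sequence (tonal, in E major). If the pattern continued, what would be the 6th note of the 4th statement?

A2

The unit is 7 notes. Position-6 pitches of the 3 shown cells: G#3, E3, C#3.
Each moves down a 3rd; the next is A2.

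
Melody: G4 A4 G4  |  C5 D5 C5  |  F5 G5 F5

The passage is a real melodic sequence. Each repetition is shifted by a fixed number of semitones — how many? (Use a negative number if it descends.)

With a 3-note motive the entries are G4, C5, F5, each up a 4th from the previous.
Counting half-steps from G4 to C5: 5.

5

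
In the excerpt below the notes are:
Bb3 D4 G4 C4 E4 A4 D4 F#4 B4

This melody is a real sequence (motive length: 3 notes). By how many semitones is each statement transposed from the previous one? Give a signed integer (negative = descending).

2

Taking 3-note groups, the heads are Bb3, C4, D4: the pattern moves up a 2nd.
Bb3→C4 is 60 − 58 = 2 semitones.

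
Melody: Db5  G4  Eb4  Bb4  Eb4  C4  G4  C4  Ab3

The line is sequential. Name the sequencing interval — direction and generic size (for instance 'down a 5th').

With a 3-note motive the entries are Db5, Bb4, G4, each down a 3rd from the previous.
Db5 to Bb4 is down a 3rd.

down a 3rd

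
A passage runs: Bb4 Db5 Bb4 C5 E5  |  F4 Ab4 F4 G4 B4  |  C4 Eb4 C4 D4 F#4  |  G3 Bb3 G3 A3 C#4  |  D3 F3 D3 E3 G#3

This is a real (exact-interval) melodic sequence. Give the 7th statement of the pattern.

E2 G2 E2 F#2 A#2

With a 5-note motive the entries are Bb4, F4, C4, G3, D3, each down a 4th from the previous.
Extending down a 4th: A2 → E2.
So cell 7 is E2 G2 E2 F#2 A#2.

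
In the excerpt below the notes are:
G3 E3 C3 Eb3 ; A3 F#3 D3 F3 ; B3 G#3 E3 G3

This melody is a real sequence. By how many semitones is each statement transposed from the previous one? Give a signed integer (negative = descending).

The 4-note cells begin on G3, A3, B3 — each up a 2nd from the last.
Counting half-steps from G3 to A3: 2.

2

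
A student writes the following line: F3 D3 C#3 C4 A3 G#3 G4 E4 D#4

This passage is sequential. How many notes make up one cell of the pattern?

Try groups of 3 (3 cells in 9 notes):
F3 D3 C#3 | C4 A3 G#3 | G4 E4 D#4
That's a consistent up a 5th shift per cell, and no other grouping gives one.

3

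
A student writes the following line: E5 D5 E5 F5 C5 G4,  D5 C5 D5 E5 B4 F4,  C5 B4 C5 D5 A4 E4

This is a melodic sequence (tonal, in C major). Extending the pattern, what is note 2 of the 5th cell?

Grouping in 6s, the 2nd note of each cell is D5, C5, B4.
Each moves down a 2nd. Continuing: A4 → G4.

G4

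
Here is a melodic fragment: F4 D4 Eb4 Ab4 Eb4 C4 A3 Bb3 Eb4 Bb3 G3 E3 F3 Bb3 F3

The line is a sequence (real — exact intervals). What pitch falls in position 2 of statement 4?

B2

With 5-note cells, note 2 of each statement runs D4, A3, E3.
Each moves down a 4th; the next is B2.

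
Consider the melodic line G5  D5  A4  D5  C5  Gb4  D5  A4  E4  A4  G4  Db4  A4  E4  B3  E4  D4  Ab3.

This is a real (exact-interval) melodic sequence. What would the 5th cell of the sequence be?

Unit = 6 notes; the statements start on G5, D5, A4, moving down a 4th each time.
Continuing the starts: E4 → B3.
Statement 5 starts on B3 and keeps the same exact contour: B3 F#3 C#3 F#3 E3 Bb2.

B3 F#3 C#3 F#3 E3 Bb2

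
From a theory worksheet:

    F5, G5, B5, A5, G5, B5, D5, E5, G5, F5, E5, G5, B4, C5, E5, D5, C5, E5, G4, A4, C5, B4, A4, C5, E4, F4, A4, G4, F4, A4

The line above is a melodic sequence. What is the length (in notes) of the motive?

30 notes total. Splitting into 5 groups of 6:
F5 G5 B5 A5 G5 B5 | D5 E5 G5 F5 E5 G5 | B4 C5 E5 D5 C5 E5 | G4 A4 C5 B4 A4 C5 | E4 F4 A4 G4 F4 A4
Each cell is the previous one down a 3rd — so the unit is 6 notes.

6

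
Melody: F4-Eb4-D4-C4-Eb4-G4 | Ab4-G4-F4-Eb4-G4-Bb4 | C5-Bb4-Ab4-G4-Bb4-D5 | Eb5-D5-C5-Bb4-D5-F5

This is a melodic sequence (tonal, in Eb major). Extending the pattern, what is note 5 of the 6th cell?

Ab5

Grouping in 6s, the 5th note of each cell is Eb4, G4, Bb4, D5.
Extending up a 3rd: F5 → Ab5.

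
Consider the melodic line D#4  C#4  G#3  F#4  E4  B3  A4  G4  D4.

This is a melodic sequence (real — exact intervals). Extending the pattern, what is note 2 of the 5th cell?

Db5

Grouping in 3s, the 2nd note of each cell is C#4, E4, G4.
Extending up a 3rd: Bb4 → Db5.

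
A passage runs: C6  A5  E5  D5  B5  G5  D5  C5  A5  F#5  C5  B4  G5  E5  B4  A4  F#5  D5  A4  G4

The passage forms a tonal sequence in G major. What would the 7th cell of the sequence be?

Unit = 4 notes; the statements start on C6, B5, A5, G5, F#5, moving down a 2nd each time.
Extending down a 2nd: E5 → D5.
Statement 7 starts on D5 and keeps the same diatonic contour: D5 B4 F#4 E4.

D5 B4 F#4 E4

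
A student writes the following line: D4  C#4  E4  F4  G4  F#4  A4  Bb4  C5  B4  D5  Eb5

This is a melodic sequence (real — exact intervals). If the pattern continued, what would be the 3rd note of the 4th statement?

G5

The unit is 4 notes. Position-3 pitches of the 3 shown cells: E4, A4, D5.
Each moves up a 4th; the next is G5.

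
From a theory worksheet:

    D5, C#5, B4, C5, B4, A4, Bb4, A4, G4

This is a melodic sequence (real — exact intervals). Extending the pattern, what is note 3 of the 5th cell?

The unit is 3 notes. Position-3 pitches of the 3 shown cells: B4, A4, G4.
Each moves down a 2nd. Continuing: F4 → Eb4.

Eb4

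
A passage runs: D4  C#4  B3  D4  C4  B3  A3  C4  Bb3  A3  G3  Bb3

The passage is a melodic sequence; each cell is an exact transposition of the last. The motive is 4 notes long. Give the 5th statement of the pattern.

Taking 4-note groups, the heads are D4, C4, Bb3: the pattern moves down a 2nd.
Carrying on: Ab3 → Gb3.
So cell 5 is Gb3 F3 Eb3 Gb3.

Gb3 F3 Eb3 Gb3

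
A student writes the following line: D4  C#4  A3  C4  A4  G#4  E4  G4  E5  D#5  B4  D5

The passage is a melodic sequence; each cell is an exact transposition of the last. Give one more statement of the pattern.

The 4-note cells begin on D4, A4, E5 — each up a 5th from the last.
From B5 the exact shape gives B5 A#5 F#5 A5.

B5 A#5 F#5 A5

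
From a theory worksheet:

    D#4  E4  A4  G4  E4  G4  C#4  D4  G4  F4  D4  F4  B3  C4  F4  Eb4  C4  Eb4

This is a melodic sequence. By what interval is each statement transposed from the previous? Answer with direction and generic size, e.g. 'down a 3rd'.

down a 2nd

Unit = 6 notes; the statements start on D#4, C#4, B3, moving down a 2nd each time.
D#4 to C#4 is down a 2nd.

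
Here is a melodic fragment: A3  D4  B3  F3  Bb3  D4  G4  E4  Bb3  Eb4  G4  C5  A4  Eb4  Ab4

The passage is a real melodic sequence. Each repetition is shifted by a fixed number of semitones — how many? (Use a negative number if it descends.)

With a 5-note motive the entries are A3, D4, G4, each up a 4th from the previous.
A3 to D4 spans +5 semitones.

5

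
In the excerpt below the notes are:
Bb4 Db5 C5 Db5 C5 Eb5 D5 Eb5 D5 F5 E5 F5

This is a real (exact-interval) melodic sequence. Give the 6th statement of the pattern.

G#5 B5 A#5 B5

Unit = 4 notes; the statements start on Bb4, C5, D5, moving up a 2nd each time.
Carrying on: E5 → F#5 → G#5.
Statement 6 starts on G#5 and keeps the same exact contour: G#5 B5 A#5 B5.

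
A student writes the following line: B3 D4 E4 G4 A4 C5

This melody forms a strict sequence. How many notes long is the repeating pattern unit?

2

6 notes total. Splitting into 3 groups of 2:
B3 D4 | E4 G4 | A4 C5
Every group is a transposition up a 4th of the one before; no shorter unit works.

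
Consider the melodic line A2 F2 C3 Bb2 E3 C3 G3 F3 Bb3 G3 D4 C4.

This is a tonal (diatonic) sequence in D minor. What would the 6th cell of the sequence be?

G5 E5 Bb5 A5

Taking 4-note groups, the heads are A2, E3, Bb3: the pattern moves up a 5th.
Carrying on: F4 → C5 → G5.
From G5 the diatonic shape gives G5 E5 Bb5 A5.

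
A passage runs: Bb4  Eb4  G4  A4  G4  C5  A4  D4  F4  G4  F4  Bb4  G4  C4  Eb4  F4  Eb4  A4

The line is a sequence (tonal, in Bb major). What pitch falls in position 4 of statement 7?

Grouping in 6s, the 4th note of each cell is A4, G4, F4.
Extending down a 2nd: Eb4 → D4 → C4 → Bb3.

Bb3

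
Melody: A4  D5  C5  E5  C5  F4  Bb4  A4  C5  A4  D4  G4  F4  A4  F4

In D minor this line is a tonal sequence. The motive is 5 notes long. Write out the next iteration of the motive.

The 5-note cells begin on A4, F4, D4 — each down a 3rd from the last.
So cell 4 is Bb3 E4 D4 F4 D4.

Bb3 E4 D4 F4 D4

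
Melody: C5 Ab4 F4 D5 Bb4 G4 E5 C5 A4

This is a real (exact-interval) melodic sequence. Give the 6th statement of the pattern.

Unit = 3 notes; the statements start on C5, D5, E5, moving up a 2nd each time.
Continuing the starts: F#5 → G#5 → A#5.
Statement 6 starts on A#5 and keeps the same exact contour: A#5 F#5 D#5.

A#5 F#5 D#5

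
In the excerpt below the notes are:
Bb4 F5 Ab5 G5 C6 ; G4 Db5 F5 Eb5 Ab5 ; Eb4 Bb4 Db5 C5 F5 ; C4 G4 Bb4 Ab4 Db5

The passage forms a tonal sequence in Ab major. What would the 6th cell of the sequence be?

Taking 5-note groups, the heads are Bb4, G4, Eb4, C4: the pattern moves down a 3rd.
Continuing the starts: Ab3 → F3.
From F3 the diatonic shape gives F3 C4 Eb4 Db4 G4.

F3 C4 Eb4 Db4 G4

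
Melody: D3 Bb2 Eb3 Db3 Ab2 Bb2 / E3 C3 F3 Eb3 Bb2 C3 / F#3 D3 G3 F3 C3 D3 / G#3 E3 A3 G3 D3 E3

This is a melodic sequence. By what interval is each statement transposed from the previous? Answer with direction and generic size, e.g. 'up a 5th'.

With a 6-note motive the entries are D3, E3, F#3, G#3, each up a 2nd from the previous.
From D3 to E3: up a 2nd.

up a 2nd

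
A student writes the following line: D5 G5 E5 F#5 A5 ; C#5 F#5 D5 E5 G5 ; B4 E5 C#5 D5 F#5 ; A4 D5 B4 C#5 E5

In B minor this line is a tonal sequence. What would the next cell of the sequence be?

G4 C#5 A4 B4 D5

The 5-note cells begin on D5, C#5, B4, A4 — each down a 2nd from the last.
From G4 the diatonic shape gives G4 C#5 A4 B4 D5.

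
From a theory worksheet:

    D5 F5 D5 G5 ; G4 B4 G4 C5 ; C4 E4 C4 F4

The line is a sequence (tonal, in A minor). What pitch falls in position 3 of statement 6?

E2

Grouping in 4s, the 3rd note of each cell is D5, G4, C4.
Carrying that down a 5th forward: F3 → B2 → E2.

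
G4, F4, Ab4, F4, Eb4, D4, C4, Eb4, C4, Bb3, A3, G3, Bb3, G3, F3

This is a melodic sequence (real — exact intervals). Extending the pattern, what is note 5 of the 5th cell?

With 5-note cells, note 5 of each statement runs Eb4, Bb3, F3.
Extending down a 4th: C3 → G2.

G2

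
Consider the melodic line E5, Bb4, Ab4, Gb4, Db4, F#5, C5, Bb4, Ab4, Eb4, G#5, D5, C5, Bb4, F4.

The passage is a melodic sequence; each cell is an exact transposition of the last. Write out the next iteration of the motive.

With a 5-note motive the entries are E5, F#5, G#5, each up a 2nd from the previous.
From A#5 the exact shape gives A#5 E5 D5 C5 G4.

A#5 E5 D5 C5 G4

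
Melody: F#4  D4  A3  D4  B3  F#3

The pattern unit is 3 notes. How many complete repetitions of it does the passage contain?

6 notes in groups of 3 gives 6/3 = 2 statements.
Starts: F#4, D4 — each down a 3rd.

2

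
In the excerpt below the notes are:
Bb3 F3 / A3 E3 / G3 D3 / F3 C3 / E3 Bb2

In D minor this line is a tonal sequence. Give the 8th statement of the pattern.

With a 2-note motive the entries are Bb3, A3, G3, F3, E3, each down a 2nd from the previous.
Continuing the starts: D3 → C3 → Bb2.
Statement 8 starts on Bb2 and keeps the same diatonic contour: Bb2 F2.

Bb2 F2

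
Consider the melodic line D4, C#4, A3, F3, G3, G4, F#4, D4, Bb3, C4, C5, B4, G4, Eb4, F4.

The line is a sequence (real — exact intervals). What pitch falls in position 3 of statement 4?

C5

With 5-note cells, note 3 of each statement runs A3, D4, G4.
Each moves up a 4th; the next is C5.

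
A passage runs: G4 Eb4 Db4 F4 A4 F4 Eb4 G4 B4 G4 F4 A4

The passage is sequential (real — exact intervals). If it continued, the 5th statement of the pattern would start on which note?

Taking 4-note groups, the heads are G4, A4, B4: the pattern moves up a 2nd.
Extending the heads up a 2nd: C#5 → D#5.

D#5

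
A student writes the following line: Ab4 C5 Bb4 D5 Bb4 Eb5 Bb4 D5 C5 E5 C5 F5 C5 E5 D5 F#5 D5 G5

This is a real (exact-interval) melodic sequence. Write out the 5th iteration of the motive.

Taking 6-note groups, the heads are Ab4, Bb4, C5: the pattern moves up a 2nd.
Carrying on: D5 → E5.
So cell 5 is E5 G#5 F#5 A#5 F#5 B5.

E5 G#5 F#5 A#5 F#5 B5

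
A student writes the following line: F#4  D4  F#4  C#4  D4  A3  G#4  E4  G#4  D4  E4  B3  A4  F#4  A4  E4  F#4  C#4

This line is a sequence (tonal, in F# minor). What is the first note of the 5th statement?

Unit = 6 notes; the statements start on F#4, G#4, A4, moving up a 2nd each time.
Extending the heads up a 2nd: B4 → C#5.

C#5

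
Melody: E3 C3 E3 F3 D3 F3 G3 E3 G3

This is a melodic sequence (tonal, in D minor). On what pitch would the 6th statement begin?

The 3-note cells begin on E3, F3, G3 — each up a 2nd from the last.
Extending the heads up a 2nd: A3 → Bb3 → C4.

C4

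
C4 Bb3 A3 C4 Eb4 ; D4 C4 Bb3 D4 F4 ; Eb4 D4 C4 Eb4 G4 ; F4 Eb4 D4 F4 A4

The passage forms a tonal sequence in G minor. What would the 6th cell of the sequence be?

A4 G4 F4 A4 C5

With a 5-note motive the entries are C4, D4, Eb4, F4, each up a 2nd from the previous.
Continuing the starts: G4 → A4.
From A4 the diatonic shape gives A4 G4 F4 A4 C5.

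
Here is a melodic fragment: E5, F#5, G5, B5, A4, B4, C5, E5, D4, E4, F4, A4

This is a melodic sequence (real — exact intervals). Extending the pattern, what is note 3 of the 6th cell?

Ab2

The unit is 4 notes. Position-3 pitches of the 3 shown cells: G5, C5, F4.
Each moves down a 5th. Continuing: Bb3 → Eb3 → Ab2.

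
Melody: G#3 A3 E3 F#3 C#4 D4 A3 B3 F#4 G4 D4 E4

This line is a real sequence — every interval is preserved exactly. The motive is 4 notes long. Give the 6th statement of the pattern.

A5 Bb5 F5 G5

Unit = 4 notes; the statements start on G#3, C#4, F#4, moving up a 4th each time.
Carrying on: B4 → E5 → A5.
From A5 the exact shape gives A5 Bb5 F5 G5.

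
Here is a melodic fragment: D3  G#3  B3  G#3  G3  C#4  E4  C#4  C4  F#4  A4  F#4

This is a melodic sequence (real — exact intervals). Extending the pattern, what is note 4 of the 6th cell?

A5

The unit is 4 notes. Position-4 pitches of the 3 shown cells: G#3, C#4, F#4.
Carrying that up a 4th forward: B4 → E5 → A5.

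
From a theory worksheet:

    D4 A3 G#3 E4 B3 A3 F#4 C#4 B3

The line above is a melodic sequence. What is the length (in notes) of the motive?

Try groups of 3 (3 cells in 9 notes):
D4 A3 G#3 | E4 B3 A3 | F#4 C#4 B3
That's a consistent up a 2nd shift per cell, and no other grouping gives one.

3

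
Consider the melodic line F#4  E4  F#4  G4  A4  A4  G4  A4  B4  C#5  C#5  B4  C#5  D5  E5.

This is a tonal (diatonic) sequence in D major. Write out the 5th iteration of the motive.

With a 5-note motive the entries are F#4, A4, C#5, each up a 3rd from the previous.
Extending up a 3rd: E5 → G5.
From G5 the diatonic shape gives G5 F#5 G5 A5 B5.

G5 F#5 G5 A5 B5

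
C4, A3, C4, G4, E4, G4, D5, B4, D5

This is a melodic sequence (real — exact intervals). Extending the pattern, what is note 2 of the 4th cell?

F#5

The unit is 3 notes. Position-2 pitches of the 3 shown cells: A3, E4, B4.
From B4, up a 5th gives F#5.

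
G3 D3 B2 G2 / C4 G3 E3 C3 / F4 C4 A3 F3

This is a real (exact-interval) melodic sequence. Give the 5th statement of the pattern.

Unit = 4 notes; the statements start on G3, C4, F4, moving up a 4th each time.
Extending up a 4th: Bb4 → Eb5.
Statement 5 starts on Eb5 and keeps the same exact contour: Eb5 Bb4 G4 Eb4.

Eb5 Bb4 G4 Eb4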